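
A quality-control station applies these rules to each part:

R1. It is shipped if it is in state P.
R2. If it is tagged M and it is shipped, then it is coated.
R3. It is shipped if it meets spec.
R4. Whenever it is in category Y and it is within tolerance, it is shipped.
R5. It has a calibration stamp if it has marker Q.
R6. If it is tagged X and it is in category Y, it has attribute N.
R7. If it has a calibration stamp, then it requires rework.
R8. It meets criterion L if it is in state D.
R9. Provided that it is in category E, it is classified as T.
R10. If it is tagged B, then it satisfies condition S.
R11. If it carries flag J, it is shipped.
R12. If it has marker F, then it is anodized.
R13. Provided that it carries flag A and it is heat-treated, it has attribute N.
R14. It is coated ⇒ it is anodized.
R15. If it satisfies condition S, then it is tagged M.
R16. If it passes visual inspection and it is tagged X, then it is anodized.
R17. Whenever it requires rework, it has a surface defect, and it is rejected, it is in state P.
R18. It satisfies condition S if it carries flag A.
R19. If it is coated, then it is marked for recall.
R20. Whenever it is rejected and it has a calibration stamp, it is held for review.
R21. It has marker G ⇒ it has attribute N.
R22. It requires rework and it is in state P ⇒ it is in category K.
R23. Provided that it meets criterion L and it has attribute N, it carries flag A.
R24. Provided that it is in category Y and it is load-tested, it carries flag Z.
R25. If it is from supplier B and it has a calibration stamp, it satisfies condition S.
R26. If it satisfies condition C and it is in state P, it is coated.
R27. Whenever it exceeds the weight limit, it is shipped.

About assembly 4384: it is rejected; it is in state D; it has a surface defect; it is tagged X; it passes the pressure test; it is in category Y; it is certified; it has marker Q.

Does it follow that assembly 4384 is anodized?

By R5 (it has marker Q): it has a calibration stamp.
By R6 (it is tagged X, it is in category Y): it has attribute N.
By R7 (it has a calibration stamp): it requires rework.
By R8 (it is in state D): it meets criterion L.
By R17 (it requires rework, it has a surface defect, it is rejected): it is in state P.
By R23 (it meets criterion L, it has attribute N): it carries flag A.
By R1 (it is in state P): it is shipped.
By R18 (it carries flag A): it satisfies condition S.
By R15 (it satisfies condition S): it is tagged M.
By R2 (it is tagged M, it is shipped): it is coated.
By R14 (it is coated): it is anodized.

Yes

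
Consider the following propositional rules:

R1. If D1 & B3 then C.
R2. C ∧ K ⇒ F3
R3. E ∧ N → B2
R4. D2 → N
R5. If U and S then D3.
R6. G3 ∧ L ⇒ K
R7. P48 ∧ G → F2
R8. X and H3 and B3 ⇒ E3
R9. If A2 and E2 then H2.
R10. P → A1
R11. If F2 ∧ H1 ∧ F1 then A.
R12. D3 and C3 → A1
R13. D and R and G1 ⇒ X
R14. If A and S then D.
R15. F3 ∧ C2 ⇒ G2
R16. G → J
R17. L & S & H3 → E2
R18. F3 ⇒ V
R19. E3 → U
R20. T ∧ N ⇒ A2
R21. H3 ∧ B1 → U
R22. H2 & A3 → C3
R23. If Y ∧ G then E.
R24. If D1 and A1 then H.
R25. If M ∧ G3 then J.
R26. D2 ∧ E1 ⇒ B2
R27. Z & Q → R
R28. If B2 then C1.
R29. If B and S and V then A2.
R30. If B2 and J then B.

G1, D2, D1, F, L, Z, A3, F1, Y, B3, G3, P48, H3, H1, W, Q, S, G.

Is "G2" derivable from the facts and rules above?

No

Forward chaining from the given facts derives: C, N, K, F2, A, D, J, E2, E, R, F3, B2, X, V, C1, B, E3, U, A2, D3, H2, C3, A1, H.
The only rule concluding G2 is R15, which needs C2; that is never established.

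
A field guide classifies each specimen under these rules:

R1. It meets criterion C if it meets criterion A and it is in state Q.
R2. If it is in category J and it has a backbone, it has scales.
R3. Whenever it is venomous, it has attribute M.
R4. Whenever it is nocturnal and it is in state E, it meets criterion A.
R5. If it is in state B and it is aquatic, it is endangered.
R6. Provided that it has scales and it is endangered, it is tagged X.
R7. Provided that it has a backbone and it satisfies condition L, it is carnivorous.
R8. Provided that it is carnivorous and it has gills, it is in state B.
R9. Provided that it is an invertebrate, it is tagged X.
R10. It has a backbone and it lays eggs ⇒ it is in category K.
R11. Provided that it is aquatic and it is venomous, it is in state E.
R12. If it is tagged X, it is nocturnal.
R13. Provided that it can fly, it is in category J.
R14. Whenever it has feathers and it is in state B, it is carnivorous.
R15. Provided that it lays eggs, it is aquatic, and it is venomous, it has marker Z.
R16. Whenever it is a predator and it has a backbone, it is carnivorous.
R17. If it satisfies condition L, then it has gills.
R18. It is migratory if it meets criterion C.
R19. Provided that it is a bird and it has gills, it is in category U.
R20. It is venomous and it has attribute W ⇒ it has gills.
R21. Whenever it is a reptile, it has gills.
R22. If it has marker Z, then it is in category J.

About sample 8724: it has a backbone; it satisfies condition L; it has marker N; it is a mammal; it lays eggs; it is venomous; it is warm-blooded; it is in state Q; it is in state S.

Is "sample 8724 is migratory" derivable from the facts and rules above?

No

Forward chaining from the given facts derives: has attribute M, is carnivorous, is in category K, has gills, is in state B.
The only rule concluding "it is migratory" is R18, which needs "it meets criterion C"; that is never established.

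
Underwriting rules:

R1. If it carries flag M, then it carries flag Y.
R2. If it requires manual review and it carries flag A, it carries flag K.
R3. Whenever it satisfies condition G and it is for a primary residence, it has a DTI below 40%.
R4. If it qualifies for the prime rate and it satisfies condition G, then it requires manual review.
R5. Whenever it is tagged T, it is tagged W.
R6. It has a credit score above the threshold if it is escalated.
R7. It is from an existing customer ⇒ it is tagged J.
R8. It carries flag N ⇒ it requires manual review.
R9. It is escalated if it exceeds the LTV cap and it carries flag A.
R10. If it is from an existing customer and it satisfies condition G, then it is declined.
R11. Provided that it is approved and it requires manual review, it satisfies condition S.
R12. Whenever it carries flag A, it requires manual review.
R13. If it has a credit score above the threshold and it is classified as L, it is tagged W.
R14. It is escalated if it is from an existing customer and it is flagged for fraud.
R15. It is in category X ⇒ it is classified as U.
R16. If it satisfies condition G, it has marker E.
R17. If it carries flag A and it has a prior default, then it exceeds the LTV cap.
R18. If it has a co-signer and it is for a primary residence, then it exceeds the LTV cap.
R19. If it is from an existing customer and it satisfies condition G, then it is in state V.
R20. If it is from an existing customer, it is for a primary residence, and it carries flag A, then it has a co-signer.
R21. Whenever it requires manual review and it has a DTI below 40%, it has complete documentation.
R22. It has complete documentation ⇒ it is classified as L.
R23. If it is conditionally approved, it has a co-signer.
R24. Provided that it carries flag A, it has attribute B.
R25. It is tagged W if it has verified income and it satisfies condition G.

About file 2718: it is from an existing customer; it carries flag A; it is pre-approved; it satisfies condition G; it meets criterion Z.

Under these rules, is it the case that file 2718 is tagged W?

Forward chaining from the given facts derives: is tagged J, is declined, requires manual review, has marker E, is in state V, has attribute B, carries flag K.
Rules concluding "it is tagged W": R5 needs "it is tagged T"; R13 needs "it has a credit score above the threshold"; R25 needs "it has verified income" — none of these are established.

No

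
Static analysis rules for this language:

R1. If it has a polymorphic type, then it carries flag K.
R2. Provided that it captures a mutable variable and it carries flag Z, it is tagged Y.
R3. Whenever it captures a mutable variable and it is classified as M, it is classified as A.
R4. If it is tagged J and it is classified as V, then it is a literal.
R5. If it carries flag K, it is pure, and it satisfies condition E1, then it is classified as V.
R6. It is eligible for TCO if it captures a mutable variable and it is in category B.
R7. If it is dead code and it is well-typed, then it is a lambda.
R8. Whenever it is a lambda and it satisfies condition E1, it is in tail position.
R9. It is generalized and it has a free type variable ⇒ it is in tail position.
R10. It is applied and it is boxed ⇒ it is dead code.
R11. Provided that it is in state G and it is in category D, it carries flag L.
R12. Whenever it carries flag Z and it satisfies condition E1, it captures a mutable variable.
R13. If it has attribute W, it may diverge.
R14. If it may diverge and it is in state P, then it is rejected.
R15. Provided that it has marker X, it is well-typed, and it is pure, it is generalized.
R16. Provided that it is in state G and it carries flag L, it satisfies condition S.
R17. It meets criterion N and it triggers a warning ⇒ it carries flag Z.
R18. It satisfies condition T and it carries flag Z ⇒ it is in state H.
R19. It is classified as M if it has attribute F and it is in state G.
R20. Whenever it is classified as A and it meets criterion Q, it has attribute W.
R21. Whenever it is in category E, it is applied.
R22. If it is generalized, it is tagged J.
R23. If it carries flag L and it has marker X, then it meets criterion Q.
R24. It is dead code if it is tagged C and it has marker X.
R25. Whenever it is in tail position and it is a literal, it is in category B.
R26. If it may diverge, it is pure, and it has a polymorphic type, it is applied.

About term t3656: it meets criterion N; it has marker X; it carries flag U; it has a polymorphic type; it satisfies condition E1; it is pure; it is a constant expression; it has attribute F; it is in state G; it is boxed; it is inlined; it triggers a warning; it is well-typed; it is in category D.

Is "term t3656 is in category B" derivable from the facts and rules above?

By R1 (it has a polymorphic type): it carries flag K.
By R5 (it carries flag K, it is pure, it satisfies condition E1): it is classified as V.
By R11 (it is in state G, it is in category D): it carries flag L.
By R15 (it has marker X, it is well-typed, it is pure): it is generalized.
By R17 (it meets criterion N, it triggers a warning): it carries flag Z.
By R19 (it has attribute F, it is in state G): it is classified as M.
By R22 (it is generalized): it is tagged J.
By R23 (it carries flag L, it has marker X): it meets criterion Q.
By R4 (it is tagged J, it is classified as V): it is a literal.
By R12 (it carries flag Z, it satisfies condition E1): it captures a mutable variable.
By R3 (it captures a mutable variable, it is classified as M): it is classified as A.
By R20 (it is classified as A, it meets criterion Q): it has attribute W.
By R13 (it has attribute W): it may diverge.
By R26 (it may diverge, it is pure, it has a polymorphic type): it is applied.
By R10 (it is applied, it is boxed): it is dead code.
By R7 (it is dead code, it is well-typed): it is a lambda.
By R8 (it is a lambda, it satisfies condition E1): it is in tail position.
By R25 (it is in tail position, it is a literal): it is in category B.

Yes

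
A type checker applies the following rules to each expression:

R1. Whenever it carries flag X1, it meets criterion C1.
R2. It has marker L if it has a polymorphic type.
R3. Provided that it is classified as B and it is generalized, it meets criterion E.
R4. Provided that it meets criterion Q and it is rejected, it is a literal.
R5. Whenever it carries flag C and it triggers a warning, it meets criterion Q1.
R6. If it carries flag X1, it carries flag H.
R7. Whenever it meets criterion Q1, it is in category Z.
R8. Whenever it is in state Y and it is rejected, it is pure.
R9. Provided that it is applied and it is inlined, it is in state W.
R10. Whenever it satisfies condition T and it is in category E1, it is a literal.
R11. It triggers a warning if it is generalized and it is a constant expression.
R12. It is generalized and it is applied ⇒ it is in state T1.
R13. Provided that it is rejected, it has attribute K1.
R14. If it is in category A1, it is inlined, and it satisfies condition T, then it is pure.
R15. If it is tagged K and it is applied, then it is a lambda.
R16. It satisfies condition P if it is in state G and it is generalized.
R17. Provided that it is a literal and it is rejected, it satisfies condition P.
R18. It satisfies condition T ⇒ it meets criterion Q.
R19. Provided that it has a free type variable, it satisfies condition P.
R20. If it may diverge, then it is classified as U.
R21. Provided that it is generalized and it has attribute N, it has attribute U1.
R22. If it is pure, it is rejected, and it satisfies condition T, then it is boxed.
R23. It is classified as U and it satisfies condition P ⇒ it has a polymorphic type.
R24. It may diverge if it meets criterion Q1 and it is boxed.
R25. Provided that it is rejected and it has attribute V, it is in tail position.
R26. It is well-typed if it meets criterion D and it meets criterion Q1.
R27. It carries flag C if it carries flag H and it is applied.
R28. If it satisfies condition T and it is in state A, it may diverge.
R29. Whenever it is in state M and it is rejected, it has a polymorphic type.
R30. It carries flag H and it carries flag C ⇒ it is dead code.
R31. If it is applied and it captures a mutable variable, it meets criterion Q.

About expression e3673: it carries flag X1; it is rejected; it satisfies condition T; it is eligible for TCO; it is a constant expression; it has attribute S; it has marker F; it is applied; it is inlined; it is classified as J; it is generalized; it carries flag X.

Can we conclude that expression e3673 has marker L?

Forward chaining from the given facts derives: meets criterion C1, carries flag H, is in state W, triggers a warning, is in state T1, has attribute K1, meets criterion Q, carries flag C, is dead code, is a literal, meets criterion Q1, is in category Z, satisfies condition P.
The only rule concluding "it has marker L" is R2, which needs "it has a polymorphic type"; that is never established.

No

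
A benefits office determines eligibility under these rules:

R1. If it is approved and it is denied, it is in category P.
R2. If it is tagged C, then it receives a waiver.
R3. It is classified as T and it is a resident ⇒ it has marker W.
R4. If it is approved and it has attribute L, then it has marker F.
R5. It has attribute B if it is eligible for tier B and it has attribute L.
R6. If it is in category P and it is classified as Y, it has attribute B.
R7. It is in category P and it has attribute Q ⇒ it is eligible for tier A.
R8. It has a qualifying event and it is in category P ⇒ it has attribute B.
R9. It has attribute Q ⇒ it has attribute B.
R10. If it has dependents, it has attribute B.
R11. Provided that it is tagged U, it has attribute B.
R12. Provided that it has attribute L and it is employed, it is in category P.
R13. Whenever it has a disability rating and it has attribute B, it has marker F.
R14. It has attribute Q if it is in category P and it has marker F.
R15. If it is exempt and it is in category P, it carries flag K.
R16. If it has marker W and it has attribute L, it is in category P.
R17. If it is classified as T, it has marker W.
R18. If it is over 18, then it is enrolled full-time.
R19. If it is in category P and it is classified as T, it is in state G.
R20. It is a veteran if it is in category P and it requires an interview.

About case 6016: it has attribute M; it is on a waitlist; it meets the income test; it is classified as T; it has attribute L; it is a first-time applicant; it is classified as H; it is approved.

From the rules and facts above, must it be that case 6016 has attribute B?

Yes

By R4 (it is approved, it has attribute L): it has marker F.
By R17 (it is classified as T): it has marker W.
By R16 (it has marker W, it has attribute L): it is in category P.
By R14 (it is in category P, it has marker F): it has attribute Q.
By R9 (it has attribute Q): it has attribute B.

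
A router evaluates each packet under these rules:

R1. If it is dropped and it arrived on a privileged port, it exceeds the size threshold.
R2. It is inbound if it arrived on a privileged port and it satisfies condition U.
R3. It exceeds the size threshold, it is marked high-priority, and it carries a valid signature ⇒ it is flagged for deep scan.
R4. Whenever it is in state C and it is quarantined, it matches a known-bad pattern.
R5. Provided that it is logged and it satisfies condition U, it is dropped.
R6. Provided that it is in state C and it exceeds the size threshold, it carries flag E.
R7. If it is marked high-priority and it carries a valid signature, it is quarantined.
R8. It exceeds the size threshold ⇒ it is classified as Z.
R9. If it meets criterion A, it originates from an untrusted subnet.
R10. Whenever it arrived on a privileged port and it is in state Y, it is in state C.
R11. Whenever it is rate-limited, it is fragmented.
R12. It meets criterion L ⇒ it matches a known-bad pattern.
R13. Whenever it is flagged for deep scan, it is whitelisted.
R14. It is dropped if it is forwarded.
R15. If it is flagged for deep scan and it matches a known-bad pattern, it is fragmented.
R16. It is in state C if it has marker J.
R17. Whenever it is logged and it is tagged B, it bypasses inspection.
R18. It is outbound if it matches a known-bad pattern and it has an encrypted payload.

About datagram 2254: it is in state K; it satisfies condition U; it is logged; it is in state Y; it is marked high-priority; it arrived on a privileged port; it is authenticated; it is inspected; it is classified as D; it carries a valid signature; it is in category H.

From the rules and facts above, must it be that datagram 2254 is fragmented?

Yes

By R5 (it is logged, it satisfies condition U): it is dropped.
By R7 (it is marked high-priority, it carries a valid signature): it is quarantined.
By R10 (it arrived on a privileged port, it is in state Y): it is in state C.
By R1 (it is dropped, it arrived on a privileged port): it exceeds the size threshold.
By R3 (it exceeds the size threshold, it is marked high-priority, it carries a valid signature): it is flagged for deep scan.
By R4 (it is in state C, it is quarantined): it matches a known-bad pattern.
By R15 (it is flagged for deep scan, it matches a known-bad pattern): it is fragmented.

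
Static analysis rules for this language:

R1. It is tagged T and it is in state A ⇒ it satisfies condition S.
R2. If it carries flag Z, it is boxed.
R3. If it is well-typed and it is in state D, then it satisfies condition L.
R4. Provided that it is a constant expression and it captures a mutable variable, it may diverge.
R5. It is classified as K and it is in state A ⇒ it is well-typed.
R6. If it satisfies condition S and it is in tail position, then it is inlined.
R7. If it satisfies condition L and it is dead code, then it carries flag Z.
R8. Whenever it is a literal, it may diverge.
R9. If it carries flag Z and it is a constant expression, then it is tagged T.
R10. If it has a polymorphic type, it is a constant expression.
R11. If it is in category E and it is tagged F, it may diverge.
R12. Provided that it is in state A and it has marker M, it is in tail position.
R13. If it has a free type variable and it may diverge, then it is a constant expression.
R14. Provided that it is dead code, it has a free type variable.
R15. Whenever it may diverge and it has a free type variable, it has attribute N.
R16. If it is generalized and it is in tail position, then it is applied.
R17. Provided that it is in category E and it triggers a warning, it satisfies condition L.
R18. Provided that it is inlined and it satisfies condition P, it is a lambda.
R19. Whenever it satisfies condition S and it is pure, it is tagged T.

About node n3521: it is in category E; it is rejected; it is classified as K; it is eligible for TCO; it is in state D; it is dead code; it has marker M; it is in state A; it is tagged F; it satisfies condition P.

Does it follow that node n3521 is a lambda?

By R5 (it is classified as K, it is in state A): it is well-typed.
By R11 (it is in category E, it is tagged F): it may diverge.
By R12 (it is in state A, it has marker M): it is in tail position.
By R14 (it is dead code): it has a free type variable.
By R3 (it is well-typed, it is in state D): it satisfies condition L.
By R7 (it satisfies condition L, it is dead code): it carries flag Z.
By R13 (it has a free type variable, it may diverge): it is a constant expression.
By R9 (it carries flag Z, it is a constant expression): it is tagged T.
By R1 (it is tagged T, it is in state A): it satisfies condition S.
By R6 (it satisfies condition S, it is in tail position): it is inlined.
By R18 (it is inlined, it satisfies condition P): it is a lambda.

Yes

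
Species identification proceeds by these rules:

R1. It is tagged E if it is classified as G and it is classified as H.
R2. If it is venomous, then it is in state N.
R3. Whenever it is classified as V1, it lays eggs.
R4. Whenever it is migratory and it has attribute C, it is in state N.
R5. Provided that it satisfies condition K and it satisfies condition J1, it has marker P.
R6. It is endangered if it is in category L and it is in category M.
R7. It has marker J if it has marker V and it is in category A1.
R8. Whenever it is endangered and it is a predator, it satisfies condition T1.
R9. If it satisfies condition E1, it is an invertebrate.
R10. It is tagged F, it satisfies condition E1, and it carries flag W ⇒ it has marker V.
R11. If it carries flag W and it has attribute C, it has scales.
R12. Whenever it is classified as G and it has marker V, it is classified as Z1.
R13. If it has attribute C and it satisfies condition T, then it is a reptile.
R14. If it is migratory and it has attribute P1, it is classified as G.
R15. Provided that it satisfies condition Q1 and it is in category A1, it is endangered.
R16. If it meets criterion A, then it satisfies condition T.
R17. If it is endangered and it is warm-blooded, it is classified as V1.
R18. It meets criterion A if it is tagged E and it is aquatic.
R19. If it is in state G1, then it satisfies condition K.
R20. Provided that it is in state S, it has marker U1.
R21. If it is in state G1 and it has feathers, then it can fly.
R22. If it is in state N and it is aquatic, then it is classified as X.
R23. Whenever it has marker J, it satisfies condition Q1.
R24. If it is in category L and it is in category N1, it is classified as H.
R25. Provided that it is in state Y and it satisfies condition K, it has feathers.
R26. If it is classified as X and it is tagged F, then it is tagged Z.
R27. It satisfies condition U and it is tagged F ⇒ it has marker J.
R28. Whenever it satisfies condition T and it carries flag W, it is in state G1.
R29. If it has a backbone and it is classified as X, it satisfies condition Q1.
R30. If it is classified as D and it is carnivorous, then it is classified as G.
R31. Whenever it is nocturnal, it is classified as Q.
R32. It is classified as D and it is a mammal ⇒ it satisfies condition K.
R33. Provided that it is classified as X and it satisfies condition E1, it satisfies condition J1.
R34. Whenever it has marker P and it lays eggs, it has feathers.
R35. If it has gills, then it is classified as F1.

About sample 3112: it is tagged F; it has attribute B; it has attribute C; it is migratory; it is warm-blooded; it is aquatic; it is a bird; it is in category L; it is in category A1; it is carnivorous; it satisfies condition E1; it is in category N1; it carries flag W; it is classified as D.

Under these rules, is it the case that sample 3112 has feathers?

By R4 (it is migratory, it has attribute C): it is in state N.
By R10 (it is tagged F, it satisfies condition E1, it carries flag W): it has marker V.
By R22 (it is in state N, it is aquatic): it is classified as X.
By R24 (it is in category L, it is in category N1): it is classified as H.
By R30 (it is classified as D, it is carnivorous): it is classified as G.
By R33 (it is classified as X, it satisfies condition E1): it satisfies condition J1.
By R1 (it is classified as G, it is classified as H): it is tagged E.
By R7 (it has marker V, it is in category A1): it has marker J.
By R18 (it is tagged E, it is aquatic): it meets criterion A.
By R23 (it has marker J): it satisfies condition Q1.
By R15 (it satisfies condition Q1, it is in category A1): it is endangered.
By R16 (it meets criterion A): it satisfies condition T.
By R17 (it is endangered, it is warm-blooded): it is classified as V1.
By R28 (it satisfies condition T, it carries flag W): it is in state G1.
By R3 (it is classified as V1): it lays eggs.
By R19 (it is in state G1): it satisfies condition K.
By R5 (it satisfies condition K, it satisfies condition J1): it has marker P.
By R34 (it has marker P, it lays eggs): it has feathers.

Yes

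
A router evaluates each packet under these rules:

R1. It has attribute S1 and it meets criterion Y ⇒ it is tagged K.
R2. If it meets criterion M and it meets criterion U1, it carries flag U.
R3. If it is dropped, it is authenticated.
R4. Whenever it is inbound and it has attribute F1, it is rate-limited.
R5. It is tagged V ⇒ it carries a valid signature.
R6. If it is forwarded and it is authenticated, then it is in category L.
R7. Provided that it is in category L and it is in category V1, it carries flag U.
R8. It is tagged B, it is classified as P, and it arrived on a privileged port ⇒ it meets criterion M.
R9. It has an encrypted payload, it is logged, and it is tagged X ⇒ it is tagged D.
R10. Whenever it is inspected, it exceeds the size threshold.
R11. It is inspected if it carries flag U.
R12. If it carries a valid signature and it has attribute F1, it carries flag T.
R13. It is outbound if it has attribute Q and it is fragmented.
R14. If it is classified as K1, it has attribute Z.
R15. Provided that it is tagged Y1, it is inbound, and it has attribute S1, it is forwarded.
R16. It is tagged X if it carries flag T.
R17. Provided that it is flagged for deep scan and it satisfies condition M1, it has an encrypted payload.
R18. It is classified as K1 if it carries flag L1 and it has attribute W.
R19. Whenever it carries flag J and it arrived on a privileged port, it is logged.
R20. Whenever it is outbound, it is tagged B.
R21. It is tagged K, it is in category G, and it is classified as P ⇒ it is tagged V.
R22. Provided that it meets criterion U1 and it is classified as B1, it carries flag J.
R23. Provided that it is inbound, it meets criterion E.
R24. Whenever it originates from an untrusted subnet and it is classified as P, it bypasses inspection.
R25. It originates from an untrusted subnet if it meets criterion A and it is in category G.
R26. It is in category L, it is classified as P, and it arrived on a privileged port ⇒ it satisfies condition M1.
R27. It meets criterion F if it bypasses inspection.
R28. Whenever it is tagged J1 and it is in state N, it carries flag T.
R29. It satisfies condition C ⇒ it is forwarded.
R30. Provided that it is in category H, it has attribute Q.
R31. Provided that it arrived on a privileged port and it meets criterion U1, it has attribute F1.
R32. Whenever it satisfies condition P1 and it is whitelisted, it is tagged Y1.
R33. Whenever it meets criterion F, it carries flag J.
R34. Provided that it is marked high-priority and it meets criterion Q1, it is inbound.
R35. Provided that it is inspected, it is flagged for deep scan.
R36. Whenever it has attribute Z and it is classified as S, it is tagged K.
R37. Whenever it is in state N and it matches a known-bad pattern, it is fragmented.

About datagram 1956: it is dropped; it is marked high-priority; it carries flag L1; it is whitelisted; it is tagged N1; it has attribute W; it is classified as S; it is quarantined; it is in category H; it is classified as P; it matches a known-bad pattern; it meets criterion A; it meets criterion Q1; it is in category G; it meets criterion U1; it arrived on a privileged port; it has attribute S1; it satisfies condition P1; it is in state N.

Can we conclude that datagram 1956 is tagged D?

By R3 (it is dropped): it is authenticated.
By R18 (it carries flag L1, it has attribute W): it is classified as K1.
By R25 (it meets criterion A, it is in category G): it originates from an untrusted subnet.
By R30 (it is in category H): it has attribute Q.
By R31 (it arrived on a privileged port, it meets criterion U1): it has attribute F1.
By R32 (it satisfies condition P1, it is whitelisted): it is tagged Y1.
By R34 (it is marked high-priority, it meets criterion Q1): it is inbound.
By R37 (it is in state N, it matches a known-bad pattern): it is fragmented.
By R13 (it has attribute Q, it is fragmented): it is outbound.
By R14 (it is classified as K1): it has attribute Z.
By R15 (it is tagged Y1, it is inbound, it has attribute S1): it is forwarded.
By R20 (it is outbound): it is tagged B.
By R24 (it originates from an untrusted subnet, it is classified as P): it bypasses inspection.
By R27 (it bypasses inspection): it meets criterion F.
By R33 (it meets criterion F): it carries flag J.
By R36 (it has attribute Z, it is classified as S): it is tagged K.
By R6 (it is forwarded, it is authenticated): it is in category L.
By R8 (it is tagged B, it is classified as P, it arrived on a privileged port): it meets criterion M.
By R19 (it carries flag J, it arrived on a privileged port): it is logged.
By R21 (it is tagged K, it is in category G, it is classified as P): it is tagged V.
By R26 (it is in category L, it is classified as P, it arrived on a privileged port): it satisfies condition M1.
By R2 (it meets criterion M, it meets criterion U1): it carries flag U.
By R5 (it is tagged V): it carries a valid signature.
By R11 (it carries flag U): it is inspected.
By R12 (it carries a valid signature, it has attribute F1): it carries flag T.
By R16 (it carries flag T): it is tagged X.
By R35 (it is inspected): it is flagged for deep scan.
By R17 (it is flagged for deep scan, it satisfies condition M1): it has an encrypted payload.
By R9 (it has an encrypted payload, it is logged, it is tagged X): it is tagged D.

Yes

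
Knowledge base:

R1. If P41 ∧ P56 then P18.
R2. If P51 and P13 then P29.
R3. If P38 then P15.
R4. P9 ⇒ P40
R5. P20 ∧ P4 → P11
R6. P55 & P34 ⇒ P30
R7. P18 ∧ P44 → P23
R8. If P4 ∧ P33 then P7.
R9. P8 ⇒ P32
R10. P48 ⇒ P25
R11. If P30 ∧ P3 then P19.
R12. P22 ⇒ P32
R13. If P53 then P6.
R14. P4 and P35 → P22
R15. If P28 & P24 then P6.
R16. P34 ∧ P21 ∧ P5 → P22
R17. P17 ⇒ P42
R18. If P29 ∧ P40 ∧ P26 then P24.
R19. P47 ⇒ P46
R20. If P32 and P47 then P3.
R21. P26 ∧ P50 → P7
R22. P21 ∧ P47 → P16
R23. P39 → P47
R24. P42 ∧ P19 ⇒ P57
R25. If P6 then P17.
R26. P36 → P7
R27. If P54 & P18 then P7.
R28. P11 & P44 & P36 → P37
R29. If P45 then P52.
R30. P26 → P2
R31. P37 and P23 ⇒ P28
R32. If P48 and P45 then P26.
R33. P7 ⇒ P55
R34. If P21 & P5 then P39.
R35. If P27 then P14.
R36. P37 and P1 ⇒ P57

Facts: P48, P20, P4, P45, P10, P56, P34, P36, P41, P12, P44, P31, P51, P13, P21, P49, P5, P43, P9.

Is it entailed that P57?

P18  (by R1: P41, P56)
P29  (by R2: P51, P13)
P40  (by R4: P9)
P11  (by R5: P20, P4)
P23  (by R7: P18, P44)
P22  (by R16: P34, P21, P5)
P7  (by R26: P36)
P37  (by R28: P11, P44, P36)
P28  (by R31: P37, P23)
P26  (by R32: P48, P45)
P55  (by R33: P7)
P39  (by R34: P21, P5)
P30  (by R6: P55, P34)
P32  (by R12: P22)
P24  (by R18: P29, P40, P26)
P47  (by R23: P39)
P6  (by R15: P28, P24)
P3  (by R20: P32, P47)
P17  (by R25: P6)
P19  (by R11: P30, P3)
P42  (by R17: P17)
P57  (by R24: P42, P19)

Yes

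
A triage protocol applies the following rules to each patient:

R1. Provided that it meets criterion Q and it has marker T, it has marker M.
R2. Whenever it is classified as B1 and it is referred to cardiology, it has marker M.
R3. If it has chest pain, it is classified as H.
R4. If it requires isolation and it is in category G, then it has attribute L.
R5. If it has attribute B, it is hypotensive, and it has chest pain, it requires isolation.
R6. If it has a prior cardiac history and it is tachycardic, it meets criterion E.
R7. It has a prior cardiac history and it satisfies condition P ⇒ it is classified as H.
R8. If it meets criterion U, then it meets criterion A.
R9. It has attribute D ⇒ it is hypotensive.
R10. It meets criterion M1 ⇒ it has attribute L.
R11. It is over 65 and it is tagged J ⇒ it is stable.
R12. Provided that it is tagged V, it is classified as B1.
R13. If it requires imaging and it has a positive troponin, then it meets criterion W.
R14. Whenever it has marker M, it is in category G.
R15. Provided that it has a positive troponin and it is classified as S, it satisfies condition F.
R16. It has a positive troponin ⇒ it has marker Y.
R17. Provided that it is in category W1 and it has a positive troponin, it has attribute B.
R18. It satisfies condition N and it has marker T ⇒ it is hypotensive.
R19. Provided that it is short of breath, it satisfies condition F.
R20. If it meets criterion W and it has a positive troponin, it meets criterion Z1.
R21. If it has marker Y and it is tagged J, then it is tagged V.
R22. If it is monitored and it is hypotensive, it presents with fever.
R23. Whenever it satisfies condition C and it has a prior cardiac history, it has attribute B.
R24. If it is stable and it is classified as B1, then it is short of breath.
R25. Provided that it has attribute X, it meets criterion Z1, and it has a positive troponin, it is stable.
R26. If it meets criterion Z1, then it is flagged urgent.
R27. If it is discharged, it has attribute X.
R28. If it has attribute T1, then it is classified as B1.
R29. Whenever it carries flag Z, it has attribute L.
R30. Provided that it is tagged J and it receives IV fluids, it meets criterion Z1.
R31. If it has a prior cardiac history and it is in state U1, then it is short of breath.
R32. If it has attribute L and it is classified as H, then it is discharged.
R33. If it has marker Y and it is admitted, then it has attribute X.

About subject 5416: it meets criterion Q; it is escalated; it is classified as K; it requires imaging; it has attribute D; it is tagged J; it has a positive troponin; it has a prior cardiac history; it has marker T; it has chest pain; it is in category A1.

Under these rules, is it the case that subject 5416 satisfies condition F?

Forward chaining from the given facts derives: has marker M, is classified as H, is hypotensive, meets criterion W, is in category G, has marker Y, meets criterion Z1, is tagged V, is flagged urgent, is classified as B1.
Rules concluding "it satisfies condition F": R15 needs "it is classified as S"; R19 needs "it is short of breath" — none of these are established.

No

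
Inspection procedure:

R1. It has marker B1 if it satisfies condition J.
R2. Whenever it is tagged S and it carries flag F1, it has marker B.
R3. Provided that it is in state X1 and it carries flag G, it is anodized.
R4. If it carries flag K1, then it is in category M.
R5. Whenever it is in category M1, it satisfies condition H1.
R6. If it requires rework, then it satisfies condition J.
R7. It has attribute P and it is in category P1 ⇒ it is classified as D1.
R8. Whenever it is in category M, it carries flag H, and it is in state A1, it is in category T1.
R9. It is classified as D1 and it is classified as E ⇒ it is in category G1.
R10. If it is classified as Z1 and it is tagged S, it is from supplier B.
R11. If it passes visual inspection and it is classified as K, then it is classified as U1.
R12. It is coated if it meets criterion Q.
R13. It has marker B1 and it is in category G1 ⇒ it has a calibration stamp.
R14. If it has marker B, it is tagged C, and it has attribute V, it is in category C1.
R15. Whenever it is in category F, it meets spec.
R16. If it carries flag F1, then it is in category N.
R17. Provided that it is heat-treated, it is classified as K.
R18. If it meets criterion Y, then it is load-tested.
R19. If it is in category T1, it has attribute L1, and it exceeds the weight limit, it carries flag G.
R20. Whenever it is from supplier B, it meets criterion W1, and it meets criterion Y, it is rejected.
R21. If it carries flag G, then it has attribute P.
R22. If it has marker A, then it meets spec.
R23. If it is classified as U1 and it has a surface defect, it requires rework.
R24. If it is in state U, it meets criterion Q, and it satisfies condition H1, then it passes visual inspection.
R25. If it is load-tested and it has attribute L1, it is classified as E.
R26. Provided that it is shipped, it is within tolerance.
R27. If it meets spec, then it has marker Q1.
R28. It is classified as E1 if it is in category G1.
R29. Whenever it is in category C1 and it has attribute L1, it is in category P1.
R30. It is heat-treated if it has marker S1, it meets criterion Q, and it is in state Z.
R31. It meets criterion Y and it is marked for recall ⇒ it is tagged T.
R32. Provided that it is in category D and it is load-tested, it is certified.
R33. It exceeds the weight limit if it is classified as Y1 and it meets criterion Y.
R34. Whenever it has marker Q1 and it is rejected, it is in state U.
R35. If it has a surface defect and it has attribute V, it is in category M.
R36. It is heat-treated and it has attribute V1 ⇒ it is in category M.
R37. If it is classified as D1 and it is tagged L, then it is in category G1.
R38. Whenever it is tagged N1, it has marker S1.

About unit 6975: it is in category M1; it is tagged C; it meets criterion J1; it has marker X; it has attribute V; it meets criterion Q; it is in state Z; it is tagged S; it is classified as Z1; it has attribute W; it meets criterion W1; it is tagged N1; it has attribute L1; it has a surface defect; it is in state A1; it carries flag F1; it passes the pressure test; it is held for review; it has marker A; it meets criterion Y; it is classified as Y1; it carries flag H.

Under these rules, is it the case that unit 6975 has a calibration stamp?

By R2 (it is tagged S, it carries flag F1): it has marker B.
By R5 (it is in category M1): it satisfies condition H1.
By R10 (it is classified as Z1, it is tagged S): it is from supplier B.
By R14 (it has marker B, it is tagged C, it has attribute V): it is in category C1.
By R18 (it meets criterion Y): it is load-tested.
By R20 (it is from supplier B, it meets criterion W1, it meets criterion Y): it is rejected.
By R22 (it has marker A): it meets spec.
By R25 (it is load-tested, it has attribute L1): it is classified as E.
By R27 (it meets spec): it has marker Q1.
By R29 (it is in category C1, it has attribute L1): it is in category P1.
By R33 (it is classified as Y1, it meets criterion Y): it exceeds the weight limit.
By R34 (it has marker Q1, it is rejected): it is in state U.
By R35 (it has a surface defect, it has attribute V): it is in category M.
By R38 (it is tagged N1): it has marker S1.
By R8 (it is in category M, it carries flag H, it is in state A1): it is in category T1.
By R19 (it is in category T1, it has attribute L1, it exceeds the weight limit): it carries flag G.
By R21 (it carries flag G): it has attribute P.
By R24 (it is in state U, it meets criterion Q, it satisfies condition H1): it passes visual inspection.
By R30 (it has marker S1, it meets criterion Q, it is in state Z): it is heat-treated.
By R7 (it has attribute P, it is in category P1): it is classified as D1.
By R9 (it is classified as D1, it is classified as E): it is in category G1.
By R17 (it is heat-treated): it is classified as K.
By R11 (it passes visual inspection, it is classified as K): it is classified as U1.
By R23 (it is classified as U1, it has a surface defect): it requires rework.
By R6 (it requires rework): it satisfies condition J.
By R1 (it satisfies condition J): it has marker B1.
By R13 (it has marker B1, it is in category G1): it has a calibration stamp.

Yes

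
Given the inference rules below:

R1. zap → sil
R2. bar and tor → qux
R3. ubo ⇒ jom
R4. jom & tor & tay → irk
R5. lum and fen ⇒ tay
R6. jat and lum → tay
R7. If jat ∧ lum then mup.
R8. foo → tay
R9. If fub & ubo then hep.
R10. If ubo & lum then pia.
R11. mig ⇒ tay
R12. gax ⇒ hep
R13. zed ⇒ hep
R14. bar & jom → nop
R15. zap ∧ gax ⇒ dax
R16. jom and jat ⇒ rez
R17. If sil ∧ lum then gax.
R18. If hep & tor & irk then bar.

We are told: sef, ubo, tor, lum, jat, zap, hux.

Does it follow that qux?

Yes

sil  (by R1: zap)
jom  (by R3: ubo)
tay  (by R6: jat, lum)
gax  (by R17: sil, lum)
irk  (by R4: jom, tor, tay)
hep  (by R12: gax)
bar  (by R18: hep, tor, irk)
qux  (by R2: bar, tor)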